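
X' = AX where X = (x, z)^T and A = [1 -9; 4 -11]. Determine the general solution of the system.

x(t) = 3K_1e^(-5t) + 3K_2te^(-5t) + 2K_2e^(-5t), z(t) = 2K_1e^(-5t) + 2K_2te^(-5t) + K_2e^(-5t)

Coefficient matrix A = [[1, -9], [4, -11]].
Characteristic polynomial det(A - λI) = λ^2 + 10λ + 25 = 0.
Single eigenvalue λ = -5 with algebraic multiplicity 2.
Eigenvector v = (3,2); generalized eigenvector w with (A-λI)w=v is (2,1).
General solution: e^(-5t)[K_1·v + K_2·(t·v + w)].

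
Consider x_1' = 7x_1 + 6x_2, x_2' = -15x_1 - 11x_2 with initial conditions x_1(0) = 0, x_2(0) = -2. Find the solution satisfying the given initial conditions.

x_1(t) = -4e^(-2t)sin(3t), x_2(t) = 6e^(-2t)sin(3t) - 2e^(-2t)cos(3t)

Coefficient matrix A = [[7, 6], [-15, -11]].
Characteristic polynomial det(A - λI) = λ^2 + 4λ + 13 = 0.
Eigenvalues λ = -2 ± 3i (complex conjugate pair).
For λ=-2+3i: an eigenvector is (-1,1) - i(-1,2) = (-1 + i, 1 - 2i).
A real fundamental pair from Re and Im of e^((-2+3i)t)v: X_1 = e^(-2t)(cos(3t)·(-1,1) + sin(3t)·(-1,2)), X_2 = e^(-2t)(sin(3t)·(-1,1) - cos(3t)·(-1,2)).
General solution: K_1X_1 + K_2X_2.
Applying x_1(0)=0, x_2(0)=-2 gives K_1=2, K_2=2.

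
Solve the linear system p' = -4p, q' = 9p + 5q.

Coefficient matrix A = [[-4, 0], [9, 5]].
Characteristic polynomial det(A - λI) = λ^2 - λ - 20 = 0.
Eigenvalues λ = -4, 5.
For λ=-4: (A-λI) row 2 is [9, 9], so an eigenvector is (-1, 1).
For λ=5: (A-λI) row 1 is [-9, 0], so an eigenvector is (0, -1).
General solution: c_1e^(-4t)(-1,1) + c_2e^(5t)(0,-1).

p(t) = -c_1e^(-4t), q(t) = c_1e^(-4t) - c_2e^(5t)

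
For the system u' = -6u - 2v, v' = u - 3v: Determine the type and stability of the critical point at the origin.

A = [[-6,-2],[1,-3]]; det(A-λI) = λ^2 + 9λ + 20.
λ = -5, -4: both negative.

stable node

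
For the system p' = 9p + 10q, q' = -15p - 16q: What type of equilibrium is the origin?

stable node

A = [[9,10],[-15,-16]]; det(A-λI) = λ^2 + 7λ + 6.
λ = -6, -1: both negative.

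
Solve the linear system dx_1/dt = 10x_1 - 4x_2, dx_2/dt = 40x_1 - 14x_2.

x_1(t) = C_1e^(-2t)sin(4t) - C_2e^(-2t)cos(4t), x_2(t) = 3C_1e^(-2t)sin(4t) - C_1e^(-2t)cos(4t) - C_2e^(-2t)sin(4t) - 3C_2e^(-2t)cos(4t)

Coefficient matrix A = [[10, -4], [40, -14]].
Characteristic polynomial det(A - λI) = λ^2 + 4λ + 20 = 0.
Eigenvalues λ = -2 ± 4i (complex conjugate pair).
For λ=-2+4i: an eigenvector is (0,-1) - i(1,3) = (0 - i, -1 - 3i).
A real fundamental pair from Re and Im of e^((-2+4i)t)v: X_1 = e^(-2t)(cos(4t)·(0,-1) + sin(4t)·(1,3)), X_2 = e^(-2t)(sin(4t)·(0,-1) - cos(4t)·(1,3)).
General solution: C_1X_1 + C_2X_2.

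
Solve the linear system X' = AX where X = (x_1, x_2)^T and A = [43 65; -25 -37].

Coefficient matrix A = [[43, 65], [-25, -37]].
Characteristic polynomial det(A - λI) = λ^2 - 6λ + 34 = 0.
Eigenvalues λ = 3 ± 5i (complex conjugate pair).
For λ=3+5i: an eigenvector is (3,-2) - i(-2,1) = (3 + 2i, -2 - i).
A real fundamental pair from Re and Im of e^((3+5i)t)v: X_1 = e^(3t)(cos(5t)·(3,-2) + sin(5t)·(-2,1)), X_2 = e^(3t)(sin(5t)·(3,-2) - cos(5t)·(-2,1)).
General solution: K_1X_1 + K_2X_2.

x_1(t) = -2K_1e^(3t)sin(5t) + 3K_1e^(3t)cos(5t) + 3K_2e^(3t)sin(5t) + 2K_2e^(3t)cos(5t), x_2(t) = K_1e^(3t)sin(5t) - 2K_1e^(3t)cos(5t) - 2K_2e^(3t)sin(5t) - K_2e^(3t)cos(5t)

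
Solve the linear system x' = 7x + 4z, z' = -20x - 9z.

Coefficient matrix A = [[7, 4], [-20, -9]].
Characteristic polynomial det(A - λI) = λ^2 + 2λ + 17 = 0.
Eigenvalues λ = -1 ± 4i (complex conjugate pair).
For λ=-1+4i: an eigenvector is (0,-1) - i(-1,2) = (0 + i, -1 - 2i).
A real fundamental pair from Re and Im of e^((-1+4i)t)v: X_1 = e^(-t)(cos(4t)·(0,-1) + sin(4t)·(-1,2)), X_2 = e^(-t)(sin(4t)·(0,-1) - cos(4t)·(-1,2)).
General solution: K_1X_1 + K_2X_2.

x(t) = -K_1e^(-t)sin(4t) + K_2e^(-t)cos(4t), z(t) = 2K_1e^(-t)sin(4t) - K_1e^(-t)cos(4t) - K_2e^(-t)sin(4t) - 2K_2e^(-t)cos(4t)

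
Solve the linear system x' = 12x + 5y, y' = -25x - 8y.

Coefficient matrix A = [[12, 5], [-25, -8]].
Characteristic polynomial det(A - λI) = λ^2 - 4λ + 29 = 0.
Eigenvalues λ = 2 ± 5i (complex conjugate pair).
For λ=2+5i: an eigenvector is (1,-2) - i(0,-1) = (1, -2 + i).
A real fundamental pair from Re and Im of e^((2+5i)t)v: X_1 = e^(2t)(cos(5t)·(1,-2) + sin(5t)·(0,-1)), X_2 = e^(2t)(sin(5t)·(1,-2) - cos(5t)·(0,-1)).
General solution: c_1X_1 + c_2X_2.

x(t) = c_1e^(2t)cos(5t) + c_2e^(2t)sin(5t), y(t) = -c_1e^(2t)sin(5t) - 2c_1e^(2t)cos(5t) - 2c_2e^(2t)sin(5t) + c_2e^(2t)cos(5t)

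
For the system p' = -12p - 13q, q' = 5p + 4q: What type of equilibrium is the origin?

A = [[-12,-13],[5,4]]; det(A-λI) = λ^2 + 8λ + 17.
λ = -4 ± i: negative real part.

stable spiral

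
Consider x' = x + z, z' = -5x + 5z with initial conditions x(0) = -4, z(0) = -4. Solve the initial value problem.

Coefficient matrix A = [[1, 1], [-5, 5]].
Characteristic polynomial det(A - λI) = λ^2 - 6λ + 10 = 0.
Eigenvalues λ = 3 ± i (complex conjugate pair).
For λ=3+i: an eigenvector is (-1,-2) - i(0,1) = (-1, -2 - i).
A real fundamental pair from Re and Im of e^((3+i)t)v: X_1 = e^(3t)(cos(t)·(-1,-2) + sin(t)·(0,1)), X_2 = e^(3t)(sin(t)·(-1,-2) - cos(t)·(0,1)).
General solution: C_1X_1 + C_2X_2.
Applying x(0)=-4, z(0)=-4 gives C_1=4, C_2=-4.

x(t) = 4e^(3t)sin(t) - 4e^(3t)cos(t), z(t) = 12e^(3t)sin(t) - 4e^(3t)cos(t)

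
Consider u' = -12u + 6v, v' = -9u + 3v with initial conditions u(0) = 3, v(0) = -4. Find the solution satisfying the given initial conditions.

Coefficient matrix A = [[-12, 6], [-9, 3]].
Characteristic polynomial det(A - λI) = λ^2 + 9λ + 18 = 0.
Eigenvalues λ = -3, -6.
For λ=-3: (A-λI) row 1 is [-9, 6], so an eigenvector is (2, 3).
For λ=-6: (A-λI) row 1 is [-6, 6], so an eigenvector is (1, 1).
General solution: c_1e^(-3t)(2,3) + c_2e^(-6t)(1,1).
Applying u(0)=3, v(0)=-4 gives c_1=-7, c_2=17.

u(t) = -14e^(-3t) + 17e^(-6t), v(t) = -21e^(-3t) + 17e^(-6t)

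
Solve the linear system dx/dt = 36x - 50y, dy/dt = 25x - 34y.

Coefficient matrix A = [[36, -50], [25, -34]].
Characteristic polynomial det(A - λI) = λ^2 - 2λ + 26 = 0.
Eigenvalues λ = 1 ± 5i (complex conjugate pair).
For λ=1+5i: an eigenvector is (-1,-1) - i(3,2) = (-1 - 3i, -1 - 2i).
A real fundamental pair from Re and Im of e^((1+5i)t)v: X_1 = e^(t)(cos(5t)·(-1,-1) + sin(5t)·(3,2)), X_2 = e^(t)(sin(5t)·(-1,-1) - cos(5t)·(3,2)).
General solution: C_1X_1 + C_2X_2.

x(t) = 3C_1e^(t)sin(5t) - C_1e^(t)cos(5t) - C_2e^(t)sin(5t) - 3C_2e^(t)cos(5t), y(t) = 2C_1e^(t)sin(5t) - C_1e^(t)cos(5t) - C_2e^(t)sin(5t) - 2C_2e^(t)cos(5t)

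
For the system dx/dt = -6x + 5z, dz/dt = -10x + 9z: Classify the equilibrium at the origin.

A = [[-6,5],[-10,9]]; det(A-λI) = λ^2 - 3λ - 4.
λ = -1, 4: opposite signs.

saddle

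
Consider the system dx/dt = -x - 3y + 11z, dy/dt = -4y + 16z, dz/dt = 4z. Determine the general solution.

Coefficient matrix A = [[-1, -3, 11], [0, -4, 16], [0, 0, 4]].
det(A - λI) = 0 gives eigenvalues λ = -1, -4, 4.
For λ=-1: eigenvector (1,0,0).
For λ=-4: eigenvector (1,1,0).
For λ=4: eigenvector (1,2,1).
General solution: c_1e^(-t)(1,0,0) + c_2e^(-4t)(1,1,0) + c_3e^(4t)(1,2,1).

x(t) = c_1e^(-t) + c_2e^(-4t) + c_3e^(4t), y(t) = c_2e^(-4t) + 2c_3e^(4t), z(t) = c_3e^(4t)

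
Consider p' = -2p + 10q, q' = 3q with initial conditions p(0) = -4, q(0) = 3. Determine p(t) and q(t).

p(t) = 6e^(3t) - 10e^(-2t), q(t) = 3e^(3t)

Coefficient matrix A = [[-2, 10], [0, 3]].
Characteristic polynomial det(A - λI) = λ^2 - λ - 6 = 0.
Eigenvalues λ = -2, 3.
For λ=-2: (A-λI) row 1 is [0, 10], so an eigenvector is (1, 0).
For λ=3: (A-λI) row 1 is [-5, 10], so an eigenvector is (2, 1).
General solution: K_1e^(-2t)(1,0) + K_2e^(3t)(2,1).
Applying p(0)=-4, q(0)=3 gives K_1=-10, K_2=3.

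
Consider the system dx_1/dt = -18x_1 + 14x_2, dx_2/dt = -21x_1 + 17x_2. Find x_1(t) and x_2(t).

Coefficient matrix A = [[-18, 14], [-21, 17]].
Characteristic polynomial det(A - λI) = λ^2 + λ - 12 = 0.
Eigenvalues λ = 3, -4.
For λ=3: (A-λI) row 1 is [-21, 14], so an eigenvector is (-2, -3).
For λ=-4: (A-λI) row 1 is [-14, 14], so an eigenvector is (1, 1).
General solution: K_1e^(3t)(-2,-3) + K_2e^(-4t)(1,1).

x_1(t) = -2K_1e^(3t) + K_2e^(-4t), x_2(t) = -3K_1e^(3t) + K_2e^(-4t)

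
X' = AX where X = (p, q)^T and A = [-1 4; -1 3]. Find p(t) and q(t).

p(t) = 2c_1e^(t) + 2c_2te^(t) - c_2e^(t), q(t) = c_1e^(t) + c_2te^(t)

Coefficient matrix A = [[-1, 4], [-1, 3]].
Characteristic polynomial det(A - λI) = λ^2 - 2λ + 1 = 0.
Single eigenvalue λ = 1 with algebraic multiplicity 2.
Eigenvector v = (2,1); generalized eigenvector w with (A-λI)w=v is (-1,0).
General solution: e^(t)[c_1·v + c_2·(t·v + w)].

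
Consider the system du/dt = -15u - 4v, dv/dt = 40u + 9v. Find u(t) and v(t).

Coefficient matrix A = [[-15, -4], [40, 9]].
Characteristic polynomial det(A - λI) = λ^2 + 6λ + 25 = 0.
Eigenvalues λ = -3 ± 4i (complex conjugate pair).
For λ=-3+4i: an eigenvector is (0,-1) - i(1,-3) = (0 - i, -1 + 3i).
A real fundamental pair from Re and Im of e^((-3+4i)t)v: X_1 = e^(-3t)(cos(4t)·(0,-1) + sin(4t)·(1,-3)), X_2 = e^(-3t)(sin(4t)·(0,-1) - cos(4t)·(1,-3)).
General solution: K_1X_1 + K_2X_2.

u(t) = K_1e^(-3t)sin(4t) - K_2e^(-3t)cos(4t), v(t) = -3K_1e^(-3t)sin(4t) - K_1e^(-3t)cos(4t) - K_2e^(-3t)sin(4t) + 3K_2e^(-3t)cos(4t)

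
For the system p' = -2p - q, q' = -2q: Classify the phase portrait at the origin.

A = [[-2,-1],[0,-2]]; det(A-λI) = λ^2 + 4λ + 4.
repeated λ = -2 with a single eigenvector.

stable improper node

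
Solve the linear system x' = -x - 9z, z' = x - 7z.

x(t) = 3c_1e^(-4t) + 3c_2te^(-4t) + c_2e^(-4t), z(t) = c_1e^(-4t) + c_2te^(-4t)

Coefficient matrix A = [[-1, -9], [1, -7]].
Characteristic polynomial det(A - λI) = λ^2 + 8λ + 16 = 0.
Single eigenvalue λ = -4 with algebraic multiplicity 2.
Eigenvector v = (3,1); generalized eigenvector w with (A-λI)w=v is (1,0).
General solution: e^(-4t)[c_1·v + c_2·(t·v + w)].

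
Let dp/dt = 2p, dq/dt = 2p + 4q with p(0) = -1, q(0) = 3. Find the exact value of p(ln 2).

A = [[2,0],[2,4]]; eigenvalues λ = 4, 2.
Eigenvectors: (0,1) for λ=4, (1,-1) for λ=2.
From the initial condition, c_1 = 2, c_2 = -1.
p(ln 2) = (2)(2^4)(0) + (-1)(2^2)(1) = -4.

-4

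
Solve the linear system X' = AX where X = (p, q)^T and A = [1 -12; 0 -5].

Coefficient matrix A = [[1, -12], [0, -5]].
Characteristic polynomial det(A - λI) = λ^2 + 4λ - 5 = 0.
Eigenvalues λ = -5, 1.
For λ=-5: (A-λI) row 1 is [6, -12], so an eigenvector is (-2, -1).
For λ=1: (A-λI) row 1 is [0, -12], so an eigenvector is (1, 0).
General solution: c_1e^(-5t)(-2,-1) + c_2e^(t)(1,0).

p(t) = -2c_1e^(-5t) + c_2e^(t), q(t) = -c_1e^(-5t)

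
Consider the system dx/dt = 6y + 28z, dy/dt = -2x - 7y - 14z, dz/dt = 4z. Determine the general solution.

x(t) = -3K_1e^(-4t) - 2K_2e^(-3t) + 4K_3e^(4t), y(t) = 2K_1e^(-4t) + K_2e^(-3t) - 2K_3e^(4t), z(t) = K_3e^(4t)

Coefficient matrix A = [[0, 6, 28], [-2, -7, -14], [0, 0, 4]].
det(A - λI) = 0 gives eigenvalues λ = -4, -3, 4.
For λ=-4: eigenvector (-3,2,0).
For λ=-3: eigenvector (-2,1,0).
For λ=4: eigenvector (4,-2,1).
General solution: K_1e^(-4t)(-3,2,0) + K_2e^(-3t)(-2,1,0) + K_3e^(4t)(4,-2,1).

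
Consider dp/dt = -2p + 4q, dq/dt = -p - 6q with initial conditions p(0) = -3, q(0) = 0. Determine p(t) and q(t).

p(t) = -6te^(-4t) - 3e^(-4t), q(t) = 3te^(-4t)

Coefficient matrix A = [[-2, 4], [-1, -6]].
Characteristic polynomial det(A - λI) = λ^2 + 8λ + 16 = 0.
Single eigenvalue λ = -4 with algebraic multiplicity 2.
Eigenvector v = (2,-1); generalized eigenvector w with (A-λI)w=v is (1,0).
General solution: e^(-4t)[K_1·v + K_2·(t·v + w)].
Applying p(0)=-3, q(0)=0 gives K_1=0, K_2=-3.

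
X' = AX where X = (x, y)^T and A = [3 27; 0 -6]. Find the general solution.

x(t) = c_1e^(3t) - 3c_2e^(-6t), y(t) = c_2e^(-6t)

Coefficient matrix A = [[3, 27], [0, -6]].
Characteristic polynomial det(A - λI) = λ^2 + 3λ - 18 = 0.
Eigenvalues λ = 3, -6.
For λ=3: (A-λI) row 1 is [0, 27], so an eigenvector is (1, 0).
For λ=-6: (A-λI) row 1 is [9, 27], so an eigenvector is (-3, 1).
General solution: c_1e^(3t)(1,0) + c_2e^(-6t)(-3,1).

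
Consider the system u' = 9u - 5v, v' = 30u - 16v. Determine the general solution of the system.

u(t) = -C_1e^(-t) + C_2e^(-6t), v(t) = -2C_1e^(-t) + 3C_2e^(-6t)

Coefficient matrix A = [[9, -5], [30, -16]].
Characteristic polynomial det(A - λI) = λ^2 + 7λ + 6 = 0.
Eigenvalues λ = -1, -6.
For λ=-1: (A-λI) row 1 is [10, -5], so an eigenvector is (-1, -2).
For λ=-6: (A-λI) row 1 is [15, -5], so an eigenvector is (1, 3).
General solution: C_1e^(-t)(-1,-2) + C_2e^(-6t)(1,3).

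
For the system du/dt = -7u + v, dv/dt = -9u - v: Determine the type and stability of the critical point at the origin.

A = [[-7,1],[-9,-1]]; det(A-λI) = λ^2 + 8λ + 16.
repeated λ = -4 with a single eigenvector.

stable improper node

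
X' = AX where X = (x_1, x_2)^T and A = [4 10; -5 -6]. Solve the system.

Coefficient matrix A = [[4, 10], [-5, -6]].
Characteristic polynomial det(A - λI) = λ^2 + 2λ + 26 = 0.
Eigenvalues λ = -1 ± 5i (complex conjugate pair).
For λ=-1+5i: an eigenvector is (-1,1) - i(1,0) = (-1 - i, 1).
A real fundamental pair from Re and Im of e^((-1+5i)t)v: X_1 = e^(-t)(cos(5t)·(-1,1) + sin(5t)·(1,0)), X_2 = e^(-t)(sin(5t)·(-1,1) - cos(5t)·(1,0)).
General solution: K_1X_1 + K_2X_2.

x_1(t) = K_1e^(-t)sin(5t) - K_1e^(-t)cos(5t) - K_2e^(-t)sin(5t) - K_2e^(-t)cos(5t), x_2(t) = K_1e^(-t)cos(5t) + K_2e^(-t)sin(5t)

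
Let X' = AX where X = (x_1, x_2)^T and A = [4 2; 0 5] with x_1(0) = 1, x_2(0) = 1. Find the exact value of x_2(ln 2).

A = [[4,2],[0,5]]; eigenvalues λ = 4, 5.
Eigenvectors: (-1,0) for λ=4, (2,1) for λ=5.
From the initial condition, c_1 = 1, c_2 = 1.
x_2(ln 2) = (1)(2^4)(0) + (1)(2^5)(1) = 32.

32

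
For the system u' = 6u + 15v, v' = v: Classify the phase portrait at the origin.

unstable node

A = [[6,15],[0,1]]; det(A-λI) = λ^2 - 7λ + 6.
λ = 1, 6: both positive.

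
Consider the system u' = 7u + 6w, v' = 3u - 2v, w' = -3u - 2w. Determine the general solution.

Coefficient matrix A = [[7, 0, 6], [3, -2, 0], [-3, 0, -2]].
det(A - λI) = 0 gives eigenvalues λ = 4, -2, 1.
For λ=4: eigenvector (-2,-1,1).
For λ=-2: eigenvector (0,1,0).
For λ=1: eigenvector (-1,-1,1).
General solution: c_1e^(4t)(-2,-1,1) + c_2e^(-2t)(0,1,0) + c_3e^(t)(-1,-1,1).

u(t) = -2c_1e^(4t) - c_3e^(t), v(t) = -c_1e^(4t) + c_2e^(-2t) - c_3e^(t), w(t) = c_1e^(4t) + c_3e^(t)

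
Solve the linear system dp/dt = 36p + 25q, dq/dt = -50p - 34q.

p(t) = c_1e^(t)sin(5t) - 2c_1e^(t)cos(5t) - 2c_2e^(t)sin(5t) - c_2e^(t)cos(5t), q(t) = -c_1e^(t)sin(5t) + 3c_1e^(t)cos(5t) + 3c_2e^(t)sin(5t) + c_2e^(t)cos(5t)

Coefficient matrix A = [[36, 25], [-50, -34]].
Characteristic polynomial det(A - λI) = λ^2 - 2λ + 26 = 0.
Eigenvalues λ = 1 ± 5i (complex conjugate pair).
For λ=1+5i: an eigenvector is (-2,3) - i(1,-1) = (-2 - i, 3 + i).
A real fundamental pair from Re and Im of e^((1+5i)t)v: X_1 = e^(t)(cos(5t)·(-2,3) + sin(5t)·(1,-1)), X_2 = e^(t)(sin(5t)·(-2,3) - cos(5t)·(1,-1)).
General solution: c_1X_1 + c_2X_2.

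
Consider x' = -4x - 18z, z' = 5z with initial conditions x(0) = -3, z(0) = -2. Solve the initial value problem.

Coefficient matrix A = [[-4, -18], [0, 5]].
Characteristic polynomial det(A - λI) = λ^2 - λ - 20 = 0.
Eigenvalues λ = -4, 5.
For λ=-4: (A-λI) row 1 is [0, -18], so an eigenvector is (1, 0).
For λ=5: (A-λI) row 1 is [-9, -18], so an eigenvector is (2, -1).
General solution: c_1e^(-4t)(1,0) + c_2e^(5t)(2,-1).
Applying x(0)=-3, z(0)=-2 gives c_1=-7, c_2=2.

x(t) = 4e^(5t) - 7e^(-4t), z(t) = -2e^(5t)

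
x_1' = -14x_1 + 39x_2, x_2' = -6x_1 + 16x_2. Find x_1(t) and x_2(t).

x_1(t) = -3C_1e^(t)sin(3t) - 2C_1e^(t)cos(3t) - 2C_2e^(t)sin(3t) + 3C_2e^(t)cos(3t), x_2(t) = -C_1e^(t)sin(3t) - C_1e^(t)cos(3t) - C_2e^(t)sin(3t) + C_2e^(t)cos(3t)

Coefficient matrix A = [[-14, 39], [-6, 16]].
Characteristic polynomial det(A - λI) = λ^2 - 2λ + 10 = 0.
Eigenvalues λ = 1 ± 3i (complex conjugate pair).
For λ=1+3i: an eigenvector is (-2,-1) - i(-3,-1) = (-2 + 3i, -1 + i).
A real fundamental pair from Re and Im of e^((1+3i)t)v: X_1 = e^(t)(cos(3t)·(-2,-1) + sin(3t)·(-3,-1)), X_2 = e^(t)(sin(3t)·(-2,-1) - cos(3t)·(-3,-1)).
General solution: C_1X_1 + C_2X_2.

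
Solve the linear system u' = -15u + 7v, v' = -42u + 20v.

u(t) = C_1e^(-t) + C_2e^(6t), v(t) = 2C_1e^(-t) + 3C_2e^(6t)

Coefficient matrix A = [[-15, 7], [-42, 20]].
Characteristic polynomial det(A - λI) = λ^2 - 5λ - 6 = 0.
Eigenvalues λ = -1, 6.
For λ=-1: (A-λI) row 1 is [-14, 7], so an eigenvector is (1, 2).
For λ=6: (A-λI) row 1 is [-21, 7], so an eigenvector is (1, 3).
General solution: C_1e^(-t)(1,2) + C_2e^(6t)(1,3).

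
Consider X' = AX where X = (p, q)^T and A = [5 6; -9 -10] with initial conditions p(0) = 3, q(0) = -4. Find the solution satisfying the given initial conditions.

Coefficient matrix A = [[5, 6], [-9, -10]].
Characteristic polynomial det(A - λI) = λ^2 + 5λ + 4 = 0.
Eigenvalues λ = -4, -1.
For λ=-4: (A-λI) row 1 is [9, 6], so an eigenvector is (2, -3).
For λ=-1: (A-λI) row 1 is [6, 6], so an eigenvector is (-1, 1).
General solution: C_1e^(-4t)(2,-3) + C_2e^(-t)(-1,1).
Applying p(0)=3, q(0)=-4 gives C_1=1, C_2=-1.

p(t) = e^(-t) + 2e^(-4t), q(t) = -e^(-t) - 3e^(-4t)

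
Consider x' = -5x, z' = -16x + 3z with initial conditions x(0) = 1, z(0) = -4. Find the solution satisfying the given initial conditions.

x(t) = e^(-5t), z(t) = -6e^(3t) + 2e^(-5t)

Coefficient matrix A = [[-5, 0], [-16, 3]].
Characteristic polynomial det(A - λI) = λ^2 + 2λ - 15 = 0.
Eigenvalues λ = 3, -5.
For λ=3: (A-λI) row 1 is [-8, 0], so an eigenvector is (0, -1).
For λ=-5: (A-λI) row 2 is [-16, 8], so an eigenvector is (1, 2).
General solution: C_1e^(3t)(0,-1) + C_2e^(-5t)(1,2).
Applying x(0)=1, z(0)=-4 gives C_1=6, C_2=1.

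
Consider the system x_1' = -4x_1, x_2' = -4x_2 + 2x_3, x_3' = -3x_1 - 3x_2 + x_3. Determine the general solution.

Coefficient matrix A = [[-4, 0, 0], [0, -4, 2], [-3, -3, 1]].
det(A - λI) = 0 gives eigenvalues λ = -1, -2, -4.
For λ=-1: eigenvector (0,-2,-3).
For λ=-2: eigenvector (0,-1,-1).
For λ=-4: eigenvector (1,-1,0).
General solution: C_1e^(-t)(0,-2,-3) + C_2e^(-2t)(0,-1,-1) + C_3e^(-4t)(1,-1,0).

x_1(t) = C_3e^(-4t), x_2(t) = -2C_1e^(-t) - C_2e^(-2t) - C_3e^(-4t), x_3(t) = -3C_1e^(-t) - C_2e^(-2t)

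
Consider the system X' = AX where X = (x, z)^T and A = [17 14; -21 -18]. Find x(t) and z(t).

Coefficient matrix A = [[17, 14], [-21, -18]].
Characteristic polynomial det(A - λI) = λ^2 + λ - 12 = 0.
Eigenvalues λ = -4, 3.
For λ=-4: (A-λI) row 1 is [21, 14], so an eigenvector is (2, -3).
For λ=3: (A-λI) row 1 is [14, 14], so an eigenvector is (1, -1).
General solution: K_1e^(-4t)(2,-3) + K_2e^(3t)(1,-1).

x(t) = 2K_1e^(-4t) + K_2e^(3t), z(t) = -3K_1e^(-4t) - K_2e^(3t)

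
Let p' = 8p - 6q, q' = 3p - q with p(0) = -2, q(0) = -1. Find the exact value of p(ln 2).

A = [[8,-6],[3,-1]]; eigenvalues λ = 5, 2.
Eigenvectors: (-2,-1) for λ=5, (1,1) for λ=2.
From the initial condition, c_1 = 1, c_2 = 0.
p(ln 2) = (1)(2^5)(-2) + (0)(2^2)(1) = -64.

-64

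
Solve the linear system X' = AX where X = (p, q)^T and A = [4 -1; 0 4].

p(t) = C_1e^(4t) + C_2te^(4t) + C_2e^(4t), q(t) = -C_2e^(4t)

Coefficient matrix A = [[4, -1], [0, 4]].
Characteristic polynomial det(A - λI) = λ^2 - 8λ + 16 = 0.
Single eigenvalue λ = 4 with algebraic multiplicity 2.
Eigenvector v = (1,0); generalized eigenvector w with (A-λI)w=v is (1,-1).
General solution: e^(4t)[C_1·v + C_2·(t·v + w)].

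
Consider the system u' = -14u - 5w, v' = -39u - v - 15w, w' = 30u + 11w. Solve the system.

Coefficient matrix A = [[-14, 0, -5], [-39, -1, -15], [30, 0, 11]].
det(A - λI) = 0 gives eigenvalues λ = -4, 1, -1.
For λ=-4: eigenvector (1,3,-2).
For λ=1: eigenvector (-1,-3,3).
For λ=-1: eigenvector (0,1,0).
General solution: C_1e^(-4t)(1,3,-2) + C_2e^(t)(-1,-3,3) + C_3e^(-t)(0,1,0).

u(t) = C_1e^(-4t) - C_2e^(t), v(t) = 3C_1e^(-4t) - 3C_2e^(t) + C_3e^(-t), w(t) = -2C_1e^(-4t) + 3C_2e^(t)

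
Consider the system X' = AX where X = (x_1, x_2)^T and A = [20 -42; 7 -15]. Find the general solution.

x_1(t) = -3C_1e^(6t) - 2C_2e^(-t), x_2(t) = -C_1e^(6t) - C_2e^(-t)

Coefficient matrix A = [[20, -42], [7, -15]].
Characteristic polynomial det(A - λI) = λ^2 - 5λ - 6 = 0.
Eigenvalues λ = 6, -1.
For λ=6: (A-λI) row 1 is [14, -42], so an eigenvector is (-3, -1).
For λ=-1: (A-λI) row 1 is [21, -42], so an eigenvector is (-2, -1).
General solution: C_1e^(6t)(-3,-1) + C_2e^(-t)(-2,-1).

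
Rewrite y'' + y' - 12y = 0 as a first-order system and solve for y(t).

y(t) = c_1e^(3t) + c_2e^(-4t)

Let x_1 = y, x_2 = y'. Then x_1' = x_2 and x_2' = 12x_1 - x_2.
A = [[0,1],[12,-1]]; det(A-λI) = λ^2 + λ - 12.
Eigenvalues λ = 3, -4 with eigenvectors (1,3), (1,-4).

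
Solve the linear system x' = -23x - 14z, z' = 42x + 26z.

Coefficient matrix A = [[-23, -14], [42, 26]].
Characteristic polynomial det(A - λI) = λ^2 - 3λ - 10 = 0.
Eigenvalues λ = -2, 5.
For λ=-2: (A-λI) row 1 is [-21, -14], so an eigenvector is (-2, 3).
For λ=5: (A-λI) row 1 is [-28, -14], so an eigenvector is (-1, 2).
General solution: C_1e^(-2t)(-2,3) + C_2e^(5t)(-1,2).

x(t) = -2C_1e^(-2t) - C_2e^(5t), z(t) = 3C_1e^(-2t) + 2C_2e^(5t)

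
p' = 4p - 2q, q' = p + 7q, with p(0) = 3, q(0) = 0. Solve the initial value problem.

Coefficient matrix A = [[4, -2], [1, 7]].
Characteristic polynomial det(A - λI) = λ^2 - 11λ + 30 = 0.
Eigenvalues λ = 5, 6.
For λ=5: (A-λI) row 1 is [-1, -2], so an eigenvector is (-2, 1).
For λ=6: (A-λI) row 1 is [-2, -2], so an eigenvector is (-1, 1).
General solution: c_1e^(5t)(-2,1) + c_2e^(6t)(-1,1).
Applying p(0)=3, q(0)=0 gives c_1=-3, c_2=3.

p(t) = -3e^(6t) + 6e^(5t), q(t) = 3e^(6t) - 3e^(5t)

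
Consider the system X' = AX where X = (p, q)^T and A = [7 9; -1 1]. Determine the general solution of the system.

Coefficient matrix A = [[7, 9], [-1, 1]].
Characteristic polynomial det(A - λI) = λ^2 - 8λ + 16 = 0.
Single eigenvalue λ = 4 with algebraic multiplicity 2.
Eigenvector v = (-3,1); generalized eigenvector w with (A-λI)w=v is (-1,0).
General solution: e^(4t)[C_1·v + C_2·(t·v + w)].

p(t) = -3C_1e^(4t) - 3C_2te^(4t) - C_2e^(4t), q(t) = C_1e^(4t) + C_2te^(4t)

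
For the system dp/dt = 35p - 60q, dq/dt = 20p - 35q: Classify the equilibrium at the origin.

A = [[35,-60],[20,-35]]; det(A-λI) = λ^2 - 25.
λ = 5, -5: opposite signs.

saddle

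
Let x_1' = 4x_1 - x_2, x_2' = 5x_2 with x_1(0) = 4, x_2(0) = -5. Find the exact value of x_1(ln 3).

1134

A = [[4,-1],[0,5]]; eigenvalues λ = 5, 4.
Eigenvectors: (1,-1) for λ=5, (1,0) for λ=4.
From the initial condition, c_1 = 5, c_2 = -1.
x_1(ln 3) = (5)(3^5)(1) + (-1)(3^4)(1) = 1134.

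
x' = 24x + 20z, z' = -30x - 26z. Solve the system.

Coefficient matrix A = [[24, 20], [-30, -26]].
Characteristic polynomial det(A - λI) = λ^2 + 2λ - 24 = 0.
Eigenvalues λ = 4, -6.
For λ=4: (A-λI) row 1 is [20, 20], so an eigenvector is (-1, 1).
For λ=-6: (A-λI) row 1 is [30, 20], so an eigenvector is (2, -3).
General solution: c_1e^(4t)(-1,1) + c_2e^(-6t)(2,-3).

x(t) = -c_1e^(4t) + 2c_2e^(-6t), z(t) = c_1e^(4t) - 3c_2e^(-6t)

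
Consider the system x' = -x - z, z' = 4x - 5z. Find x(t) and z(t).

x(t) = K_1e^(-3t) + K_2te^(-3t) + 2K_2e^(-3t), z(t) = 2K_1e^(-3t) + 2K_2te^(-3t) + 3K_2e^(-3t)

Coefficient matrix A = [[-1, -1], [4, -5]].
Characteristic polynomial det(A - λI) = λ^2 + 6λ + 9 = 0.
Single eigenvalue λ = -3 with algebraic multiplicity 2.
Eigenvector v = (1,2); generalized eigenvector w with (A-λI)w=v is (2,3).
General solution: e^(-3t)[K_1·v + K_2·(t·v + w)].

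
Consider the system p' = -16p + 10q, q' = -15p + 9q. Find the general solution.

p(t) = C_1e^(-6t) - 2C_2e^(-t), q(t) = C_1e^(-6t) - 3C_2e^(-t)

Coefficient matrix A = [[-16, 10], [-15, 9]].
Characteristic polynomial det(A - λI) = λ^2 + 7λ + 6 = 0.
Eigenvalues λ = -6, -1.
For λ=-6: (A-λI) row 1 is [-10, 10], so an eigenvector is (1, 1).
For λ=-1: (A-λI) row 1 is [-15, 10], so an eigenvector is (-2, -3).
General solution: C_1e^(-6t)(1,1) + C_2e^(-t)(-2,-3).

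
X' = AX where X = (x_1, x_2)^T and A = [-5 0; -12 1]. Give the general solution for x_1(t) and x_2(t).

x_1(t) = c_1e^(-5t), x_2(t) = 2c_1e^(-5t) - c_2e^(t)

Coefficient matrix A = [[-5, 0], [-12, 1]].
Characteristic polynomial det(A - λI) = λ^2 + 4λ - 5 = 0.
Eigenvalues λ = -5, 1.
For λ=-5: (A-λI) row 2 is [-12, 6], so an eigenvector is (1, 2).
For λ=1: (A-λI) row 1 is [-6, 0], so an eigenvector is (0, -1).
General solution: c_1e^(-5t)(1,2) + c_2e^(t)(0,-1).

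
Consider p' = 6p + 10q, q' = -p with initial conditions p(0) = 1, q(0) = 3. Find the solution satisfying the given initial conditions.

p(t) = 33e^(3t)sin(t) + e^(3t)cos(t), q(t) = -10e^(3t)sin(t) + 3e^(3t)cos(t)

Coefficient matrix A = [[6, 10], [-1, 0]].
Characteristic polynomial det(A - λI) = λ^2 - 6λ + 10 = 0.
Eigenvalues λ = 3 ± i (complex conjugate pair).
For λ=3+i: an eigenvector is (3,-1) - i(-1,0) = (3 + i, -1).
A real fundamental pair from Re and Im of e^((3+i)t)v: X_1 = e^(3t)(cos(t)·(3,-1) + sin(t)·(-1,0)), X_2 = e^(3t)(sin(t)·(3,-1) - cos(t)·(-1,0)).
General solution: K_1X_1 + K_2X_2.
Applying p(0)=1, q(0)=3 gives K_1=-3, K_2=10.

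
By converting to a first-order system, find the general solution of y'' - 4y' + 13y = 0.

Let x_1 = y, x_2 = y'. Then x_1' = x_2 and x_2' = -13x_1 + 4x_2.
A = [[0,1],[-13,4]]; det(A-λI) = λ^2 - 4λ + 13.
Eigenvalues λ = 2 ± 3i.

y(t) = K_1e^(2t)cos(3t) + K_2e^(2t)sin(3t)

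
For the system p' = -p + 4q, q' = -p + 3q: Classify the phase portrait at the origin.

A = [[-1,4],[-1,3]]; det(A-λI) = λ^2 - 2λ + 1.
repeated λ = 1 with a single eigenvector.

unstable improper node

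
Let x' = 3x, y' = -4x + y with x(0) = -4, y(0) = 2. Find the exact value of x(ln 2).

-32

A = [[3,0],[-4,1]]; eigenvalues λ = 1, 3.
Eigenvectors: (0,-1) for λ=1, (-1,2) for λ=3.
From the initial condition, c_1 = 6, c_2 = 4.
x(ln 2) = (6)(2^1)(0) + (4)(2^3)(-1) = -32.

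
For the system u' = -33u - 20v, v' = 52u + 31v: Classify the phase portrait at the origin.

A = [[-33,-20],[52,31]]; det(A-λI) = λ^2 + 2λ + 17.
λ = -1 ± 4i: negative real part.

stable spiral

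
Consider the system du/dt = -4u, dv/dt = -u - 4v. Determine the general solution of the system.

u(t) = K_2e^(-4t), v(t) = -K_1e^(-4t) - K_2te^(-4t) + 2K_2e^(-4t)

Coefficient matrix A = [[-4, 0], [-1, -4]].
Characteristic polynomial det(A - λI) = λ^2 + 8λ + 16 = 0.
Single eigenvalue λ = -4 with algebraic multiplicity 2.
Eigenvector v = (0,-1); generalized eigenvector w with (A-λI)w=v is (1,2).
General solution: e^(-4t)[K_1·v + K_2·(t·v + w)].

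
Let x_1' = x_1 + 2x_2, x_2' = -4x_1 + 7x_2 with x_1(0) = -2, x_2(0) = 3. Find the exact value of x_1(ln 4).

4672

A = [[1,2],[-4,7]]; eigenvalues λ = 3, 5.
Eigenvectors: (1,1) for λ=3, (1,2) for λ=5.
From the initial condition, c_1 = -7, c_2 = 5.
x_1(ln 4) = (-7)(4^3)(1) + (5)(4^5)(1) = 4672.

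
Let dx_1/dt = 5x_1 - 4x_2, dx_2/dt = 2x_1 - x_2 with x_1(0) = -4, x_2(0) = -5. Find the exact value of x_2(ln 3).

9

A = [[5,-4],[2,-1]]; eigenvalues λ = 1, 3.
Eigenvectors: (-1,-1) for λ=1, (-2,-1) for λ=3.
From the initial condition, c_1 = 6, c_2 = -1.
x_2(ln 3) = (6)(3^1)(-1) + (-1)(3^3)(-1) = 9.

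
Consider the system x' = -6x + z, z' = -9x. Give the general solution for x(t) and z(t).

Coefficient matrix A = [[-6, 1], [-9, 0]].
Characteristic polynomial det(A - λI) = λ^2 + 6λ + 9 = 0.
Single eigenvalue λ = -3 with algebraic multiplicity 2.
Eigenvector v = (1,3); generalized eigenvector w with (A-λI)w=v is (0,1).
General solution: e^(-3t)[K_1·v + K_2·(t·v + w)].

x(t) = K_1e^(-3t) + K_2te^(-3t), z(t) = 3K_1e^(-3t) + 3K_2te^(-3t) + K_2e^(-3t)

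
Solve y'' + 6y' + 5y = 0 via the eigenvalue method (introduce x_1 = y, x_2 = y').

y(t) = K_1e^(-t) + K_2e^(-5t)

Let x_1 = y, x_2 = y'. Then x_1' = x_2 and x_2' = -5x_1 - 6x_2.
A = [[0,1],[-5,-6]]; det(A-λI) = λ^2 + 6λ + 5.
Eigenvalues λ = -1, -5 with eigenvectors (1,-1), (1,-5).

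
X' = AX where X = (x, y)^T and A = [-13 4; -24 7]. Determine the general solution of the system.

Coefficient matrix A = [[-13, 4], [-24, 7]].
Characteristic polynomial det(A - λI) = λ^2 + 6λ + 5 = 0.
Eigenvalues λ = -1, -5.
For λ=-1: (A-λI) row 1 is [-12, 4], so an eigenvector is (-1, -3).
For λ=-5: (A-λI) row 1 is [-8, 4], so an eigenvector is (-1, -2).
General solution: K_1e^(-t)(-1,-3) + K_2e^(-5t)(-1,-2).

x(t) = -K_1e^(-t) - K_2e^(-5t), y(t) = -3K_1e^(-t) - 2K_2e^(-5t)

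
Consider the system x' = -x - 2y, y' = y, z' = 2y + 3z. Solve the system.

x(t) = -C_2e^(t) + C_3e^(-t), y(t) = C_2e^(t), z(t) = C_1e^(3t) - C_2e^(t)

Coefficient matrix A = [[-1, -2, 0], [0, 1, 0], [0, 2, 3]].
det(A - λI) = 0 gives eigenvalues λ = 3, 1, -1.
For λ=3: eigenvector (0,0,1).
For λ=1: eigenvector (-1,1,-1).
For λ=-1: eigenvector (1,0,0).
General solution: C_1e^(3t)(0,0,1) + C_2e^(t)(-1,1,-1) + C_3e^(-t)(1,0,0).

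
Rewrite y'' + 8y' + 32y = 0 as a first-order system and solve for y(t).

Let x_1 = y, x_2 = y'. Then x_1' = x_2 and x_2' = -32x_1 - 8x_2.
A = [[0,1],[-32,-8]]; det(A-λI) = λ^2 + 8λ + 32.
Eigenvalues λ = -4 ± 4i.

y(t) = C_1e^(-4t)cos(4t) + C_2e^(-4t)sin(4t)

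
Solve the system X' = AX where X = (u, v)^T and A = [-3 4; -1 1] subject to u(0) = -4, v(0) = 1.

Coefficient matrix A = [[-3, 4], [-1, 1]].
Characteristic polynomial det(A - λI) = λ^2 + 2λ + 1 = 0.
Single eigenvalue λ = -1 with algebraic multiplicity 2.
Eigenvector v = (-2,-1); generalized eigenvector w with (A-λI)w=v is (-1,-1).
General solution: e^(-t)[c_1·v + c_2·(t·v + w)].
Applying u(0)=-4, v(0)=1 gives c_1=5, c_2=-6.

u(t) = 12te^(-t) - 4e^(-t), v(t) = 6te^(-t) + e^(-t)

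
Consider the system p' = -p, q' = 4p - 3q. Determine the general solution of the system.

Coefficient matrix A = [[-1, 0], [4, -3]].
Characteristic polynomial det(A - λI) = λ^2 + 4λ + 3 = 0.
Eigenvalues λ = -1, -3.
For λ=-1: (A-λI) row 2 is [4, -2], so an eigenvector is (-1, -2).
For λ=-3: (A-λI) row 1 is [2, 0], so an eigenvector is (0, -1).
General solution: c_1e^(-t)(-1,-2) + c_2e^(-3t)(0,-1).

p(t) = -c_1e^(-t), q(t) = -2c_1e^(-t) - c_2e^(-3t)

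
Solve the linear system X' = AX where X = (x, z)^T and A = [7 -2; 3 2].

x(t) = 2C_1e^(4t) - C_2e^(5t), z(t) = 3C_1e^(4t) - C_2e^(5t)

Coefficient matrix A = [[7, -2], [3, 2]].
Characteristic polynomial det(A - λI) = λ^2 - 9λ + 20 = 0.
Eigenvalues λ = 4, 5.
For λ=4: (A-λI) row 1 is [3, -2], so an eigenvector is (2, 3).
For λ=5: (A-λI) row 1 is [2, -2], so an eigenvector is (-1, -1).
General solution: C_1e^(4t)(2,3) + C_2e^(5t)(-1,-1).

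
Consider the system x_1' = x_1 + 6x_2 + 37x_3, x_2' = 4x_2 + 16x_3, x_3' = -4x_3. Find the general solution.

x_1(t) = 2K_1e^(4t) + K_2e^(t) - 5K_3e^(-4t), x_2(t) = K_1e^(4t) - 2K_3e^(-4t), x_3(t) = K_3e^(-4t)

Coefficient matrix A = [[1, 6, 37], [0, 4, 16], [0, 0, -4]].
det(A - λI) = 0 gives eigenvalues λ = 4, 1, -4.
For λ=4: eigenvector (2,1,0).
For λ=1: eigenvector (1,0,0).
For λ=-4: eigenvector (-5,-2,1).
General solution: K_1e^(4t)(2,1,0) + K_2e^(t)(1,0,0) + K_3e^(-4t)(-5,-2,1).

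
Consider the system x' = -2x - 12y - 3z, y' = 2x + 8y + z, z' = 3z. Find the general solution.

Coefficient matrix A = [[-2, -12, -3], [2, 8, 1], [0, 0, 3]].
det(A - λI) = 0 gives eigenvalues λ = 2, 3, 4.
For λ=2: eigenvector (3,-1,0).
For λ=3: eigenvector (-3,1,1).
For λ=4: eigenvector (-2,1,0).
General solution: K_1e^(2t)(3,-1,0) + K_2e^(3t)(-3,1,1) + K_3e^(4t)(-2,1,0).

x(t) = 3K_1e^(2t) - 3K_2e^(3t) - 2K_3e^(4t), y(t) = -K_1e^(2t) + K_2e^(3t) + K_3e^(4t), z(t) = K_2e^(3t)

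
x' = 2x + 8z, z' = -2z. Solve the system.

x(t) = 2C_1e^(-2t) - C_2e^(2t), z(t) = -C_1e^(-2t)

Coefficient matrix A = [[2, 8], [0, -2]].
Characteristic polynomial det(A - λI) = λ^2 - 4 = 0.
Eigenvalues λ = -2, 2.
For λ=-2: (A-λI) row 1 is [4, 8], so an eigenvector is (2, -1).
For λ=2: (A-λI) row 1 is [0, 8], so an eigenvector is (-1, 0).
General solution: C_1e^(-2t)(2,-1) + C_2e^(2t)(-1,0).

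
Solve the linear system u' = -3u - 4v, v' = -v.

u(t) = c_1e^(-3t) + 2c_2e^(-t), v(t) = -c_2e^(-t)

Coefficient matrix A = [[-3, -4], [0, -1]].
Characteristic polynomial det(A - λI) = λ^2 + 4λ + 3 = 0.
Eigenvalues λ = -3, -1.
For λ=-3: (A-λI) row 1 is [0, -4], so an eigenvector is (1, 0).
For λ=-1: (A-λI) row 1 is [-2, -4], so an eigenvector is (2, -1).
General solution: c_1e^(-3t)(1,0) + c_2e^(-t)(2,-1).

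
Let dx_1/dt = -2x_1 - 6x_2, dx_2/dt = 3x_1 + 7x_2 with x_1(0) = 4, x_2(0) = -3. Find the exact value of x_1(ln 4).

520

A = [[-2,-6],[3,7]]; eigenvalues λ = 1, 4.
Eigenvectors: (-2,1) for λ=1, (1,-1) for λ=4.
From the initial condition, c_1 = -1, c_2 = 2.
x_1(ln 4) = (-1)(4^1)(-2) + (2)(4^4)(1) = 520.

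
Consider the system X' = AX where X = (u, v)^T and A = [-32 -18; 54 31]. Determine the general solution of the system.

u(t) = -c_1e^(4t) + 2c_2e^(-5t), v(t) = 2c_1e^(4t) - 3c_2e^(-5t)

Coefficient matrix A = [[-32, -18], [54, 31]].
Characteristic polynomial det(A - λI) = λ^2 + λ - 20 = 0.
Eigenvalues λ = 4, -5.
For λ=4: (A-λI) row 1 is [-36, -18], so an eigenvector is (-1, 2).
For λ=-5: (A-λI) row 1 is [-27, -18], so an eigenvector is (2, -3).
General solution: c_1e^(4t)(-1,2) + c_2e^(-5t)(2,-3).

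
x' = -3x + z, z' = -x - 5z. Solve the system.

x(t) = K_1e^(-4t) + K_2te^(-4t) + 2K_2e^(-4t), z(t) = -K_1e^(-4t) - K_2te^(-4t) - K_2e^(-4t)

Coefficient matrix A = [[-3, 1], [-1, -5]].
Characteristic polynomial det(A - λI) = λ^2 + 8λ + 16 = 0.
Single eigenvalue λ = -4 with algebraic multiplicity 2.
Eigenvector v = (1,-1); generalized eigenvector w with (A-λI)w=v is (2,-1).
General solution: e^(-4t)[K_1·v + K_2·(t·v + w)].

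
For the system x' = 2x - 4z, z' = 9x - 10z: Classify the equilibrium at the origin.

stable improper node

A = [[2,-4],[9,-10]]; det(A-λI) = λ^2 + 8λ + 16.
repeated λ = -4 with a single eigenvector.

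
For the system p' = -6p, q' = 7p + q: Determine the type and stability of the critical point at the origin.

A = [[-6,0],[7,1]]; det(A-λI) = λ^2 + 5λ - 6.
λ = -6, 1: opposite signs.

saddle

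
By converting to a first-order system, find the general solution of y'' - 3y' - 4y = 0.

y(t) = K_1e^(-t) + K_2e^(4t)

Let x_1 = y, x_2 = y'. Then x_1' = x_2 and x_2' = 4x_1 + 3x_2.
A = [[0,1],[4,3]]; det(A-λI) = λ^2 - 3λ - 4.
Eigenvalues λ = -1, 4 with eigenvectors (1,-1), (1,4).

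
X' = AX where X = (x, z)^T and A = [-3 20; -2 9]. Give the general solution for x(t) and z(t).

x(t) = C_1e^(3t)sin(2t) + 3C_1e^(3t)cos(2t) + 3C_2e^(3t)sin(2t) - C_2e^(3t)cos(2t), z(t) = C_1e^(3t)cos(2t) + C_2e^(3t)sin(2t)

Coefficient matrix A = [[-3, 20], [-2, 9]].
Characteristic polynomial det(A - λI) = λ^2 - 6λ + 13 = 0.
Eigenvalues λ = 3 ± 2i (complex conjugate pair).
For λ=3+2i: an eigenvector is (3,1) - i(1,0) = (3 - i, 1).
A real fundamental pair from Re and Im of e^((3+2i)t)v: X_1 = e^(3t)(cos(2t)·(3,1) + sin(2t)·(1,0)), X_2 = e^(3t)(sin(2t)·(3,1) - cos(2t)·(1,0)).
General solution: C_1X_1 + C_2X_2.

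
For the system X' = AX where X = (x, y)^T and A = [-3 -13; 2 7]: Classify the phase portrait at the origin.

unstable spiral

A = [[-3,-13],[2,7]]; det(A-λI) = λ^2 - 4λ + 5.
λ = 2 ± i: positive real part.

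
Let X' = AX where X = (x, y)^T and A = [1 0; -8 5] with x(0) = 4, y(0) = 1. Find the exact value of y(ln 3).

-1677

A = [[1,0],[-8,5]]; eigenvalues λ = 1, 5.
Eigenvectors: (-1,-2) for λ=1, (0,1) for λ=5.
From the initial condition, c_1 = -4, c_2 = -7.
y(ln 3) = (-4)(3^1)(-2) + (-7)(3^5)(1) = -1677.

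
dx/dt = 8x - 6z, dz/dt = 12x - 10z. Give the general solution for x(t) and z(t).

x(t) = -C_1e^(2t) + C_2e^(-4t), z(t) = -C_1e^(2t) + 2C_2e^(-4t)

Coefficient matrix A = [[8, -6], [12, -10]].
Characteristic polynomial det(A - λI) = λ^2 + 2λ - 8 = 0.
Eigenvalues λ = 2, -4.
For λ=2: (A-λI) row 1 is [6, -6], so an eigenvector is (-1, -1).
For λ=-4: (A-λI) row 1 is [12, -6], so an eigenvector is (1, 2).
General solution: C_1e^(2t)(-1,-1) + C_2e^(-4t)(1,2).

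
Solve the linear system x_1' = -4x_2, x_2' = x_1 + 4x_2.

Coefficient matrix A = [[0, -4], [1, 4]].
Characteristic polynomial det(A - λI) = λ^2 - 4λ + 4 = 0.
Single eigenvalue λ = 2 with algebraic multiplicity 2.
Eigenvector v = (2,-1); generalized eigenvector w with (A-λI)w=v is (-1,0).
General solution: e^(2t)[C_1·v + C_2·(t·v + w)].

x_1(t) = 2C_1e^(2t) + 2C_2te^(2t) - C_2e^(2t), x_2(t) = -C_1e^(2t) - C_2te^(2t)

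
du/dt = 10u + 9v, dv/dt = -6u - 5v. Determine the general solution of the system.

u(t) = -3c_1e^(4t) - c_2e^(t), v(t) = 2c_1e^(4t) + c_2e^(t)

Coefficient matrix A = [[10, 9], [-6, -5]].
Characteristic polynomial det(A - λI) = λ^2 - 5λ + 4 = 0.
Eigenvalues λ = 4, 1.
For λ=4: (A-λI) row 1 is [6, 9], so an eigenvector is (-3, 2).
For λ=1: (A-λI) row 1 is [9, 9], so an eigenvector is (-1, 1).
General solution: c_1e^(4t)(-3,2) + c_2e^(t)(-1,1).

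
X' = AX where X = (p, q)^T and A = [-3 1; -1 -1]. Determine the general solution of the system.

p(t) = -C_1e^(-2t) - C_2te^(-2t) - C_2e^(-2t), q(t) = -C_1e^(-2t) - C_2te^(-2t) - 2C_2e^(-2t)

Coefficient matrix A = [[-3, 1], [-1, -1]].
Characteristic polynomial det(A - λI) = λ^2 + 4λ + 4 = 0.
Single eigenvalue λ = -2 with algebraic multiplicity 2.
Eigenvector v = (-1,-1); generalized eigenvector w with (A-λI)w=v is (-1,-2).
General solution: e^(-2t)[C_1·v + C_2·(t·v + w)].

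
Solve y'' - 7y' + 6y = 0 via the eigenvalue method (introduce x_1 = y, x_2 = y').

y(t) = c_1e^(t) + c_2e^(6t)

Let x_1 = y, x_2 = y'. Then x_1' = x_2 and x_2' = -6x_1 + 7x_2.
A = [[0,1],[-6,7]]; det(A-λI) = λ^2 - 7λ + 6.
Eigenvalues λ = 1, 6 with eigenvectors (1,1), (1,6).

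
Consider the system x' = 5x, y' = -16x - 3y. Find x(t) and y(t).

x(t) = -K_2e^(5t), y(t) = K_1e^(-3t) + 2K_2e^(5t)

Coefficient matrix A = [[5, 0], [-16, -3]].
Characteristic polynomial det(A - λI) = λ^2 - 2λ - 15 = 0.
Eigenvalues λ = -3, 5.
For λ=-3: (A-λI) row 1 is [8, 0], so an eigenvector is (0, 1).
For λ=5: (A-λI) row 2 is [-16, -8], so an eigenvector is (-1, 2).
General solution: K_1e^(-3t)(0,1) + K_2e^(5t)(-1,2).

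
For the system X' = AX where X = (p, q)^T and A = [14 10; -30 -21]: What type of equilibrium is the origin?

A = [[14,10],[-30,-21]]; det(A-λI) = λ^2 + 7λ + 6.
λ = -1, -6: both negative.

stable node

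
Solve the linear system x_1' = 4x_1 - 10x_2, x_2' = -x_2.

Coefficient matrix A = [[4, -10], [0, -1]].
Characteristic polynomial det(A - λI) = λ^2 - 3λ - 4 = 0.
Eigenvalues λ = -1, 4.
For λ=-1: (A-λI) row 1 is [5, -10], so an eigenvector is (2, 1).
For λ=4: (A-λI) row 1 is [0, -10], so an eigenvector is (-1, 0).
General solution: C_1e^(-t)(2,1) + C_2e^(4t)(-1,0).

x_1(t) = 2C_1e^(-t) - C_2e^(4t), x_2(t) = C_1e^(-t)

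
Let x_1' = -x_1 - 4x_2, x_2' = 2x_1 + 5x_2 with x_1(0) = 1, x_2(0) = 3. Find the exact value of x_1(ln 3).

-165

A = [[-1,-4],[2,5]]; eigenvalues λ = 1, 3.
Eigenvectors: (2,-1) for λ=1, (-1,1) for λ=3.
From the initial condition, c_1 = 4, c_2 = 7.
x_1(ln 3) = (4)(3^1)(2) + (7)(3^3)(-1) = -165.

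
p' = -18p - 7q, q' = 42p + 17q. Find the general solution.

Coefficient matrix A = [[-18, -7], [42, 17]].
Characteristic polynomial det(A - λI) = λ^2 + λ - 12 = 0.
Eigenvalues λ = 3, -4.
For λ=3: (A-λI) row 1 is [-21, -7], so an eigenvector is (-1, 3).
For λ=-4: (A-λI) row 1 is [-14, -7], so an eigenvector is (-1, 2).
General solution: c_1e^(3t)(-1,3) + c_2e^(-4t)(-1,2).

p(t) = -c_1e^(3t) - c_2e^(-4t), q(t) = 3c_1e^(3t) + 2c_2e^(-4t)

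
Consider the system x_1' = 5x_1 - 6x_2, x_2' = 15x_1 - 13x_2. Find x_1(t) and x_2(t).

x_1(t) = C_1e^(-4t)sin(3t) - C_1e^(-4t)cos(3t) - C_2e^(-4t)sin(3t) - C_2e^(-4t)cos(3t), x_2(t) = C_1e^(-4t)sin(3t) - 2C_1e^(-4t)cos(3t) - 2C_2e^(-4t)sin(3t) - C_2e^(-4t)cos(3t)

Coefficient matrix A = [[5, -6], [15, -13]].
Characteristic polynomial det(A - λI) = λ^2 + 8λ + 25 = 0.
Eigenvalues λ = -4 ± 3i (complex conjugate pair).
For λ=-4+3i: an eigenvector is (-1,-2) - i(1,1) = (-1 - i, -2 - i).
A real fundamental pair from Re and Im of e^((-4+3i)t)v: X_1 = e^(-4t)(cos(3t)·(-1,-2) + sin(3t)·(1,1)), X_2 = e^(-4t)(sin(3t)·(-1,-2) - cos(3t)·(1,1)).
General solution: C_1X_1 + C_2X_2.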